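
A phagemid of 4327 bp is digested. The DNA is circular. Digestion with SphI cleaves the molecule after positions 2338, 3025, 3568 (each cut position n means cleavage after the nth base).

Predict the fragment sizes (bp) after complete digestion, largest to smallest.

3097, 687, 543 bp

Circular molecule, 3 cuts → 3 fragments:
  3025 − 2338 = 687 bp
  3568 − 3025 = 543 bp
  wrap: 4327 − 3568 + 2338 = 3097 bp
Sorted largest to smallest: 3097, 687, 543 bp.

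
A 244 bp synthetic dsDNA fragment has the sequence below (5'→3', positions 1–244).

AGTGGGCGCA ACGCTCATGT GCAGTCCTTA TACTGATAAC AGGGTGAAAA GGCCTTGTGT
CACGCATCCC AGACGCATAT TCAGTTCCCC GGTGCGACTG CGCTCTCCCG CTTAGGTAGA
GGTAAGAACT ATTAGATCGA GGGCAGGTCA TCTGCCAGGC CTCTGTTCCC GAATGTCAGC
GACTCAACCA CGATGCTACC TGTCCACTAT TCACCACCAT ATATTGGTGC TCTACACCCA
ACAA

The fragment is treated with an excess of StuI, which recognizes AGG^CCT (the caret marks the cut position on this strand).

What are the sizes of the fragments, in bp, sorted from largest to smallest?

107, 85, 52 bp

StuI sites (AGGCCT) start at positions 50, 157.
StuI cuts after base 3 of each site, so after positions 52, 159.
Linear molecule, 2 cuts → 3 fragments:
  1–52 → 52 bp
  53–159 → 107 bp
  160–244 → 85 bp
Sorted largest to smallest: 107, 85, 52 bp.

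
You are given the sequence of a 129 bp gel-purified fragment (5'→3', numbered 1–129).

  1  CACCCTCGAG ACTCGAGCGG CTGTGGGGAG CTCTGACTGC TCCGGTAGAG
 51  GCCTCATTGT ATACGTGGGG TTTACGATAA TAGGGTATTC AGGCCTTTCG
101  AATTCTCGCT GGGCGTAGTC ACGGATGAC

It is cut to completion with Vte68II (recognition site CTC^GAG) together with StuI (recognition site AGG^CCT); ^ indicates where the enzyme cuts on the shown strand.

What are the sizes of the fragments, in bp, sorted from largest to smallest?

42, 37, 36, 7, 7 bp

Vte68II sites (CTCGAG) start at positions 5, 12.
Vte68II cuts after base 3 of each site, so after positions 7, 14.
StuI sites (AGGCCT) start at positions 49, 91.
StuI cuts after base 3 of each site, so after positions 51, 93.
Combined cut positions: 7, 14, 51, 93.
Linear molecule, 4 cuts → 5 fragments:
  1–7 → 7 bp
  8–14 → 7 bp
  15–51 → 37 bp
  52–93 → 42 bp
  94–129 → 36 bp
Sorted largest to smallest: 42, 37, 36, 7, 7 bp.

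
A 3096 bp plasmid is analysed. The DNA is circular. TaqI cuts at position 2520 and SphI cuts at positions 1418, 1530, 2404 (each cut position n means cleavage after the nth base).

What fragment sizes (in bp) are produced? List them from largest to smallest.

Combined cut positions (sorted): 1418, 1530, 2404, 2520.
Circular molecule, 4 cuts → 4 fragments:
  1530 − 1418 = 112 bp
  2404 − 1530 = 874 bp
  2520 − 2404 = 116 bp
  wrap: 3096 − 2520 + 1418 = 1994 bp
Sorted largest to smallest: 1994, 874, 116, 112 bp.

1994, 874, 116, 112 bp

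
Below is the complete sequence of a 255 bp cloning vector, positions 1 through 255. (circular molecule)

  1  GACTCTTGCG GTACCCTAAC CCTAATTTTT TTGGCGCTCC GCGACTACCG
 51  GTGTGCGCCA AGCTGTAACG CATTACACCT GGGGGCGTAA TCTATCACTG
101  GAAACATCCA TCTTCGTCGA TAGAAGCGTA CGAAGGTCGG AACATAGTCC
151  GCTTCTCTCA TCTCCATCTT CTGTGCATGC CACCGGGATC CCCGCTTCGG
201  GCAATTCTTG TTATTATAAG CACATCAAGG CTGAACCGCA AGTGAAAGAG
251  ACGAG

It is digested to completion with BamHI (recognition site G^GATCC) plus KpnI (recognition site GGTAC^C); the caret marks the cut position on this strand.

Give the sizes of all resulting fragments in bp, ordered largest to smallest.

The BamHI site (GGATCC) starts at position 186.
BamHI cuts after the first base of each site, so after position 186.
The KpnI site (GGTACC) starts at position 10.
KpnI cuts after base 5 of each site (before the last base), so after position 14.
Combined cut positions: 14, 186.
Circular molecule, 2 cuts → 2 fragments:
  15–186 → 172 bp
  187–255 then 1–14 → 69 + 14 = 83 bp
Sorted largest to smallest: 172, 83 bp.

172, 83 bp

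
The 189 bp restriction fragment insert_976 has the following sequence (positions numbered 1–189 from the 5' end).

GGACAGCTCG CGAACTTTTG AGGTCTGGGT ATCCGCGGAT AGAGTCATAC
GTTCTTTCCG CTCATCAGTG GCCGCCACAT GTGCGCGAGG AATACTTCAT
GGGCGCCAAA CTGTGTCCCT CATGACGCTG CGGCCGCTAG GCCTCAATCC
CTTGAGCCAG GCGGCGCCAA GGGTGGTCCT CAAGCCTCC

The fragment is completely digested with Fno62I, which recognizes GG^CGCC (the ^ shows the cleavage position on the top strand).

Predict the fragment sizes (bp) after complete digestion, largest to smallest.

103, 61, 25 bp

Fno62I sites (GGCGCC) start at positions 102, 163.
Fno62I cuts after base 2 of each site, so after positions 103, 164.
Linear molecule, 2 cuts → 3 fragments:
  1–103 → 103 bp
  104–164 → 61 bp
  165–189 → 25 bp
Sorted largest to smallest: 103, 61, 25 bp.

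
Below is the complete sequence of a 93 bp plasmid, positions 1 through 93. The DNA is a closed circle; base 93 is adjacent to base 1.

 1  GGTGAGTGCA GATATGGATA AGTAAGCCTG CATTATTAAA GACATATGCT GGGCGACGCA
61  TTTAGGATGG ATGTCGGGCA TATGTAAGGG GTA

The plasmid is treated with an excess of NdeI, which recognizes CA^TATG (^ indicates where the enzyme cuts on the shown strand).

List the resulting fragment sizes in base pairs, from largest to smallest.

57, 36 bp

NdeI sites (CATATG) start at positions 43, 79.
NdeI cuts after base 2 of each site, so after positions 44, 80.
Circular molecule, 2 cuts → 2 fragments:
  45–80 → 36 bp
  81–93 then 1–44 → 13 + 44 = 57 bp
Sorted largest to smallest: 57, 36 bp.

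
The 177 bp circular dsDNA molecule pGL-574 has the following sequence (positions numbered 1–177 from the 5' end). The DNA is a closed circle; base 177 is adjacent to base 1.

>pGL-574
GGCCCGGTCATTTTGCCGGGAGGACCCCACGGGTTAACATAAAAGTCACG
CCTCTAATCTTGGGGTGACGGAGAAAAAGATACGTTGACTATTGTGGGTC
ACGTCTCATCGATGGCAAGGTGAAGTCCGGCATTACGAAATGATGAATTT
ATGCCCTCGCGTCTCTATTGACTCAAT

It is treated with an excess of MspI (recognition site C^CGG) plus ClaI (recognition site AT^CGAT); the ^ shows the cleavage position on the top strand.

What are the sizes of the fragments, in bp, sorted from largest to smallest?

MspI sites (CCGG) start at positions 4, 16, 127.
MspI cuts after the first base of each site, so after positions 4, 16, 127.
The ClaI site (ATCGAT) starts at position 108.
ClaI cuts after base 2 of each site, so after position 109.
Combined cut positions: 4, 16, 109, 127.
Circular molecule, 4 cuts → 4 fragments:
  5–16 → 12 bp
  17–109 → 93 bp
  110–127 → 18 bp
  128–177 then 1–4 → 50 + 4 = 54 bp
Sorted largest to smallest: 93, 54, 18, 12 bp.

93, 54, 18, 12 bp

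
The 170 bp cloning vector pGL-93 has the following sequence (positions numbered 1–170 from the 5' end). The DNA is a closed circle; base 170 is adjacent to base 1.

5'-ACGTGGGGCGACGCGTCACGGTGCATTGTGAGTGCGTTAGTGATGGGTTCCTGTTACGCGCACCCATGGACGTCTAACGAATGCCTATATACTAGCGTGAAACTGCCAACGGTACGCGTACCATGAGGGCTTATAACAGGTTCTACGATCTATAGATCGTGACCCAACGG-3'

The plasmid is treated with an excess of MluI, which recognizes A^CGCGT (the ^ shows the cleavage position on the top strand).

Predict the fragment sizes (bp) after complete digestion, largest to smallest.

103, 67 bp

MluI sites (ACGCGT) start at positions 11, 114.
MluI cuts after the first base of each site, so after positions 11, 114.
Circular molecule, 2 cuts → 2 fragments:
  12–114 → 103 bp
  115–170 then 1–11 → 56 + 11 = 67 bp
Sorted largest to smallest: 103, 67 bp.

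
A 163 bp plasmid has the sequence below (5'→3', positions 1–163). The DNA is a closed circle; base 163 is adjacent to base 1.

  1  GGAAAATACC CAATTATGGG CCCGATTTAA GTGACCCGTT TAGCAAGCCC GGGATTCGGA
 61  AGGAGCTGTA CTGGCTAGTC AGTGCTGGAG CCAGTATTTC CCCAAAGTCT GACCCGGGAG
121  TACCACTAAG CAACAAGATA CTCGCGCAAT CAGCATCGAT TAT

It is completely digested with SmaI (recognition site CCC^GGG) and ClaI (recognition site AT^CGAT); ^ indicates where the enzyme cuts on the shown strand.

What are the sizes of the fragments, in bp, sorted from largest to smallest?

65, 57, 41 bp

SmaI sites (CCCGGG) start at positions 48, 113.
SmaI cuts after base 3 of each site, so after positions 50, 115.
The ClaI site (ATCGAT) starts at position 155.
ClaI cuts after base 2 of each site, so after position 156.
Combined cut positions: 50, 115, 156.
Circular molecule, 3 cuts → 3 fragments:
  51–115 → 65 bp
  116–156 → 41 bp
  157–163 then 1–50 → 7 + 50 = 57 bp
Sorted largest to smallest: 65, 57, 41 bp.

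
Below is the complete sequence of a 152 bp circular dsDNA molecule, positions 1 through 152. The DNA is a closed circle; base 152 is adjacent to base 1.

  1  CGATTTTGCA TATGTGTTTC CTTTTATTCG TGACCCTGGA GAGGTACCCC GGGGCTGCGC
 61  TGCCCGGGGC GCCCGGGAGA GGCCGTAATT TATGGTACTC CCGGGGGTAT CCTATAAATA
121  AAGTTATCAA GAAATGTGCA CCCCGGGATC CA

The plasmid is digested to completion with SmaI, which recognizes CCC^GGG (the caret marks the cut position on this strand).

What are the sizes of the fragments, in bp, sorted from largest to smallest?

SmaI sites (CCCGGG) start at positions 48, 63, 72, 100, 142.
SmaI cuts after base 3 of each site, so after positions 50, 65, 74, 102, 144.
Circular molecule, 5 cuts → 5 fragments:
  51–65 → 15 bp
  66–74 → 9 bp
  75–102 → 28 bp
  103–144 → 42 bp
  145–152 then 1–50 → 8 + 50 = 58 bp
Sorted largest to smallest: 58, 42, 28, 15, 9 bp.

58, 42, 28, 15, 9 bp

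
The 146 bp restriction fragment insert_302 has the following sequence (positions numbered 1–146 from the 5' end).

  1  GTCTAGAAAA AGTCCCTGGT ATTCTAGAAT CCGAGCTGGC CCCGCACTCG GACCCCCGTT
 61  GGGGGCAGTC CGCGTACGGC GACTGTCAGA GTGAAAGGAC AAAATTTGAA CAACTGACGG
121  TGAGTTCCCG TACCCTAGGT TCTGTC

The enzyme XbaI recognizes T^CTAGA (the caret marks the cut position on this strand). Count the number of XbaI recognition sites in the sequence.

TCTAGA occurs starting at positions 2, 23.
XbaI cuts at 2 sites.

2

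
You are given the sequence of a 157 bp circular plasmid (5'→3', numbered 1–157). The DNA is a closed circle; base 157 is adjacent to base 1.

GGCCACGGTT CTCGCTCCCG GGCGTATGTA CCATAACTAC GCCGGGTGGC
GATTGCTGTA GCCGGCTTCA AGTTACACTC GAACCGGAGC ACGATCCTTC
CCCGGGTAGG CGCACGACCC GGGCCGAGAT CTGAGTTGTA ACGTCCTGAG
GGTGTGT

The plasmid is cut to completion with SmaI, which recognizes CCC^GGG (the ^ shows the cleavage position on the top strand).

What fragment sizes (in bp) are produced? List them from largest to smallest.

84, 56, 17 bp

SmaI sites (CCCGGG) start at positions 17, 101, 118.
SmaI cuts after base 3 of each site, so after positions 19, 103, 120.
Circular molecule, 3 cuts → 3 fragments:
  20–103 → 84 bp
  104–120 → 17 bp
  121–157 then 1–19 → 37 + 19 = 56 bp
Sorted largest to smallest: 84, 56, 17 bp.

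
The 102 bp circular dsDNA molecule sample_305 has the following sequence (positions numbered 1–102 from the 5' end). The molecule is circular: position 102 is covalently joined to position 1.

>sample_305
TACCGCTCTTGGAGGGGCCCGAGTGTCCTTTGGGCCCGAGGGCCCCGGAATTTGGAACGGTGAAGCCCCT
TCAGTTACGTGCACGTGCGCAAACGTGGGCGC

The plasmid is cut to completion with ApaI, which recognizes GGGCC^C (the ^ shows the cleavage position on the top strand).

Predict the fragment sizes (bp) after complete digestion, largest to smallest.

77, 17, 8 bp

ApaI sites (GGGCCC) start at positions 15, 32, 40.
ApaI cuts after base 5 of each site (before the last base), so after positions 19, 36, 44.
Circular molecule, 3 cuts → 3 fragments:
  20–36 → 17 bp
  37–44 → 8 bp
  45–102 then 1–19 → 58 + 19 = 77 bp
Sorted largest to smallest: 77, 17, 8 bp.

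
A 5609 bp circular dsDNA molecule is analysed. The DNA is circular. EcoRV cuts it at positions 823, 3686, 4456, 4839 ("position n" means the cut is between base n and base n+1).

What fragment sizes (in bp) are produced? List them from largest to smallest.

2863, 1593, 770, 383 bp

Circular molecule, 4 cuts → 4 fragments:
  3686 − 823 = 2863 bp
  4456 − 3686 = 770 bp
  4839 − 4456 = 383 bp
  wrap: 5609 − 4839 + 823 = 1593 bp
Sorted largest to smallest: 2863, 1593, 770, 383 bp.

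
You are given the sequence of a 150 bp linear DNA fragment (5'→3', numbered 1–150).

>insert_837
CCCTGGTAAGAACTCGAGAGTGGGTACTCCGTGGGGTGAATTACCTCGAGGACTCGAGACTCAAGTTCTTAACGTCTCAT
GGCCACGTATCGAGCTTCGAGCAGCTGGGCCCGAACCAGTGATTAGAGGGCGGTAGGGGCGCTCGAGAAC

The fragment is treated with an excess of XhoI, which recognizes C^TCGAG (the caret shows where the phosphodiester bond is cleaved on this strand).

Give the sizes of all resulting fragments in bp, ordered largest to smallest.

89, 32, 13, 8, 8 bp

XhoI sites (CTCGAG) start at positions 13, 45, 53, 142.
XhoI cuts after the first base of each site, so after positions 13, 45, 53, 142.
Linear molecule, 4 cuts → 5 fragments:
  1–13 → 13 bp
  14–45 → 32 bp
  46–53 → 8 bp
  54–142 → 89 bp
  143–150 → 8 bp
Sorted largest to smallest: 89, 32, 13, 8, 8 bp.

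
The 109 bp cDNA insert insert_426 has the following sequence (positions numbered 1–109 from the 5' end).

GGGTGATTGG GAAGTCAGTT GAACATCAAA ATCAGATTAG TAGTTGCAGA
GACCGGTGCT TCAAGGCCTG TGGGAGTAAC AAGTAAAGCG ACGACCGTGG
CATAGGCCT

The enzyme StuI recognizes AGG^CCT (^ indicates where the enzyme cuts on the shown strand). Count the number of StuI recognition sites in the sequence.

AGGCCT occurs starting at positions 64, 104.
StuI cuts at 2 sites.

2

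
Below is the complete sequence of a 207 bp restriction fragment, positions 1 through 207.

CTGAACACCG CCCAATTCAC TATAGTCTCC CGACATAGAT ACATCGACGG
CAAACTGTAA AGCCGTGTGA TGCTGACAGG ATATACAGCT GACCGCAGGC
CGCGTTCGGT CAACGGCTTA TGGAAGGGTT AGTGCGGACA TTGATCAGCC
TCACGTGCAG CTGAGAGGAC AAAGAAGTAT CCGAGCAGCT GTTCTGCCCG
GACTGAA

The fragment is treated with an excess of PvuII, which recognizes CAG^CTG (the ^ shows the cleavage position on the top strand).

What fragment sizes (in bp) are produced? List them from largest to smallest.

PvuII sites (CAGCTG) start at positions 86, 158, 186.
PvuII cuts after base 3 of each site, so after positions 88, 160, 188.
Linear molecule, 3 cuts → 4 fragments:
  1–88 → 88 bp
  89–160 → 72 bp
  161–188 → 28 bp
  189–207 → 19 bp
Sorted largest to smallest: 88, 72, 28, 19 bp.

88, 72, 28, 19 bp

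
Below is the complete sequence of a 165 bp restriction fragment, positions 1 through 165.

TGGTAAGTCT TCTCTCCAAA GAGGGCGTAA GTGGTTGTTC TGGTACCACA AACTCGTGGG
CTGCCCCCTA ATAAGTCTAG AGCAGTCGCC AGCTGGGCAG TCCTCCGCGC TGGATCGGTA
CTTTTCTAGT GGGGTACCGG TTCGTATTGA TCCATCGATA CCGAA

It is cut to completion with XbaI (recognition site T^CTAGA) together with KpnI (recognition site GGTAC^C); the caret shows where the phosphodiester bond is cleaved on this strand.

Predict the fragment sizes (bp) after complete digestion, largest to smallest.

The XbaI site (TCTAGA) starts at position 76.
XbaI cuts after the first base of each site, so after position 76.
KpnI sites (GGTACC) start at positions 42, 133.
KpnI cuts after base 5 of each site (before the last base), so after positions 46, 137.
Combined cut positions: 46, 76, 137.
Linear molecule, 3 cuts → 4 fragments:
  1–46 → 46 bp
  47–76 → 30 bp
  77–137 → 61 bp
  138–165 → 28 bp
Sorted largest to smallest: 61, 46, 30, 28 bp.

61, 46, 30, 28 bp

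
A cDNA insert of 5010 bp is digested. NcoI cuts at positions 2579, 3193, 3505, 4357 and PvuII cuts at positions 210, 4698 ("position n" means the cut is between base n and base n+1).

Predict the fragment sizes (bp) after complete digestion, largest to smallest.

2369, 852, 614, 341, 312, 312, 210 bp

Combined cut positions (sorted): 210, 2579, 3193, 3505, 4357, 4698.
Linear molecule, 6 cuts → 7 fragments:
  210 − 0 = 210 bp
  2579 − 210 = 2369 bp
  3193 − 2579 = 614 bp
  3505 − 3193 = 312 bp
  4357 − 3505 = 852 bp
  4698 − 4357 = 341 bp
  5010 − 4698 = 312 bp
Sorted largest to smallest: 2369, 852, 614, 341, 312, 312, 210 bp.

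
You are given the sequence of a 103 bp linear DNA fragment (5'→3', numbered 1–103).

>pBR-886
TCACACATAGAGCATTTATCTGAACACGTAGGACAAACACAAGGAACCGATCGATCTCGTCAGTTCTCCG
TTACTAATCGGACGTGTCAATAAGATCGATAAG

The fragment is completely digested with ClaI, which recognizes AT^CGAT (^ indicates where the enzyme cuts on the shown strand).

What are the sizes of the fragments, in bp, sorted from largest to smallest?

ClaI sites (ATCGAT) start at positions 50, 95.
ClaI cuts after base 2 of each site, so after positions 51, 96.
Linear molecule, 2 cuts → 3 fragments:
  1–51 → 51 bp
  52–96 → 45 bp
  97–103 → 7 bp
Sorted largest to smallest: 51, 45, 7 bp.

51, 45, 7 bp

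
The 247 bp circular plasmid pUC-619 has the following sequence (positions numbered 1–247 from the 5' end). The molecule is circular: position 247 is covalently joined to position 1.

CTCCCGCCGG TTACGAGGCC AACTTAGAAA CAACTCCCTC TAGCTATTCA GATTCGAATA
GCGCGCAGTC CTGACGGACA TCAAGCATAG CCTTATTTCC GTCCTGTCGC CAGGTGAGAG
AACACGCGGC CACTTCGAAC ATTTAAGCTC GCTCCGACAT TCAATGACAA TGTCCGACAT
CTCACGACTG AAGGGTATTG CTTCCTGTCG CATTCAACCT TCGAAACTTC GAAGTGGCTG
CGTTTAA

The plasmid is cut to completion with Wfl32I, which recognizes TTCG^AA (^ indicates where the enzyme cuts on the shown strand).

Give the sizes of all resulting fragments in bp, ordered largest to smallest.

86, 81, 72, 8 bp

Wfl32I sites (TTCGAA) start at positions 53, 134, 220, 228.
Wfl32I cuts after base 4 of each site, so after positions 56, 137, 223, 231.
Circular molecule, 4 cuts → 4 fragments:
  57–137 → 81 bp
  138–223 → 86 bp
  224–231 → 8 bp
  232–247 then 1–56 → 16 + 56 = 72 bp
Sorted largest to smallest: 86, 81, 72, 8 bp.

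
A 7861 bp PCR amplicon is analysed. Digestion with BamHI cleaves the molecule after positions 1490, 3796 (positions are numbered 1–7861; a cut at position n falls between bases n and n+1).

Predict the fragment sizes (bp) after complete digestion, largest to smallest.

4065, 2306, 1490 bp

Linear molecule, 2 cuts → 3 fragments:
  1490 − 0 = 1490 bp
  3796 − 1490 = 2306 bp
  7861 − 3796 = 4065 bp
Sorted largest to smallest: 4065, 2306, 1490 bp.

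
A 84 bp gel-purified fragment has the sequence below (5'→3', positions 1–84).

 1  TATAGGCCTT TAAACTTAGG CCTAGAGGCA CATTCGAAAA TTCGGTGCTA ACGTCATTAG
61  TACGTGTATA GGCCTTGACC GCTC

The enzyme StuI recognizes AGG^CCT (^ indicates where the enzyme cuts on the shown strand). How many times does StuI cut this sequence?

3

AGGCCT occurs starting at positions 4, 18, 70.
StuI cuts at 3 sites.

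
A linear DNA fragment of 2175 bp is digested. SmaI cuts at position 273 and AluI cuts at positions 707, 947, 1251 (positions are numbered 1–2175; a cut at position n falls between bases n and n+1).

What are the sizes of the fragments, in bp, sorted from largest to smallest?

Combined cut positions (sorted): 273, 707, 947, 1251.
Linear molecule, 4 cuts → 5 fragments:
  273 − 0 = 273 bp
  707 − 273 = 434 bp
  947 − 707 = 240 bp
  1251 − 947 = 304 bp
  2175 − 1251 = 924 bp
Sorted largest to smallest: 924, 434, 304, 273, 240 bp.

924, 434, 304, 273, 240 bp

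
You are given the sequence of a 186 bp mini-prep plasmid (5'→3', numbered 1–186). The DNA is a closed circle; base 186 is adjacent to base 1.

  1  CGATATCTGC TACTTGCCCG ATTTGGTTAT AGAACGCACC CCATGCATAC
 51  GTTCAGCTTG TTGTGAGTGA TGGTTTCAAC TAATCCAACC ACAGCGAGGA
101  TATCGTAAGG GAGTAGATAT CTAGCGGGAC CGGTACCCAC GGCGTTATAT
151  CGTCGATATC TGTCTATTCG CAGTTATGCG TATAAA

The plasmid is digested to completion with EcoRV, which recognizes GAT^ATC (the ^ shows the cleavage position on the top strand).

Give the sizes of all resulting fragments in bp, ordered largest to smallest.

EcoRV sites (GATATC) start at positions 2, 99, 116, 155.
EcoRV cuts after base 3 of each site, so after positions 4, 101, 118, 157.
Circular molecule, 4 cuts → 4 fragments:
  5–101 → 97 bp
  102–118 → 17 bp
  119–157 → 39 bp
  158–186 then 1–4 → 29 + 4 = 33 bp
Sorted largest to smallest: 97, 39, 33, 17 bp.

97, 39, 33, 17 bp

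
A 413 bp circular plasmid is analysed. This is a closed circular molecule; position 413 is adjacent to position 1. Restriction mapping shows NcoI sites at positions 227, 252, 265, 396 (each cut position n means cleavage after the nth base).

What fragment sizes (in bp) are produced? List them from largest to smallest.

Circular molecule, 4 cuts → 4 fragments:
  252 − 227 = 25 bp
  265 − 252 = 13 bp
  396 − 265 = 131 bp
  wrap: 413 − 396 + 227 = 244 bp
Sorted largest to smallest: 244, 131, 25, 13 bp.

244, 131, 25, 13 bp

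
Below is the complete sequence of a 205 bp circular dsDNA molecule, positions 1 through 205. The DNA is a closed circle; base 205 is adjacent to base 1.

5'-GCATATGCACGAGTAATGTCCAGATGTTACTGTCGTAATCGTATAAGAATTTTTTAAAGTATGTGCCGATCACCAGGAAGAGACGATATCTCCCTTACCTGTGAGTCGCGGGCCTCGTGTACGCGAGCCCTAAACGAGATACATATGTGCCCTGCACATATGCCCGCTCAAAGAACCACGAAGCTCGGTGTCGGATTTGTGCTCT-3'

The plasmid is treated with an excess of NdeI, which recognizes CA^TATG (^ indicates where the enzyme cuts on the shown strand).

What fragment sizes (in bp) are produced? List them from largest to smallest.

NdeI sites (CATATG) start at positions 2, 142, 157.
NdeI cuts after base 2 of each site, so after positions 3, 143, 158.
Circular molecule, 3 cuts → 3 fragments:
  4–143 → 140 bp
  144–158 → 15 bp
  159–205 then 1–3 → 47 + 3 = 50 bp
Sorted largest to smallest: 140, 50, 15 bp.

140, 50, 15 bp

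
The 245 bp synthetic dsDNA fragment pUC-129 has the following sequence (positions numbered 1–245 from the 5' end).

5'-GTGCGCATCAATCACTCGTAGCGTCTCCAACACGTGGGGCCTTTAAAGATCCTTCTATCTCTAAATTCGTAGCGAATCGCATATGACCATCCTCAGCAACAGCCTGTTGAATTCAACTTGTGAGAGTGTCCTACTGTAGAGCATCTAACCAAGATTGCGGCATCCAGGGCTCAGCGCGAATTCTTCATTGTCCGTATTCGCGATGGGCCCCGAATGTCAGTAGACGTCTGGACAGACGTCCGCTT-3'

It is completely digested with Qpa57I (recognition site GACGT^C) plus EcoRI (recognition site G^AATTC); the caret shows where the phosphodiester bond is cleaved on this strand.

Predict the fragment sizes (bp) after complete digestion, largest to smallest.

Qpa57I sites (GACGTC) start at positions 223, 235.
Qpa57I cuts after base 5 of each site (before the last base), so after positions 227, 239.
EcoRI sites (GAATTC) start at positions 109, 178.
EcoRI cuts after the first base of each site, so after positions 109, 178.
Combined cut positions: 109, 178, 227, 239.
Linear molecule, 4 cuts → 5 fragments:
  1–109 → 109 bp
  110–178 → 69 bp
  179–227 → 49 bp
  228–239 → 12 bp
  240–245 → 6 bp
Sorted largest to smallest: 109, 69, 49, 12, 6 bp.

109, 69, 49, 12, 6 bp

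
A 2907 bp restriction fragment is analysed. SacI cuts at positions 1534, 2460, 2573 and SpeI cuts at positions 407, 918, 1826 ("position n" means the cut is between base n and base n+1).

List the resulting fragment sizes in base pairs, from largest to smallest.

634, 616, 511, 407, 334, 292, 113 bp

Combined cut positions (sorted): 407, 918, 1534, 1826, 2460, 2573.
Linear molecule, 6 cuts → 7 fragments:
  407 − 0 = 407 bp
  918 − 407 = 511 bp
  1534 − 918 = 616 bp
  1826 − 1534 = 292 bp
  2460 − 1826 = 634 bp
  2573 − 2460 = 113 bp
  2907 − 2573 = 334 bp
Sorted largest to smallest: 634, 616, 511, 407, 334, 292, 113 bp.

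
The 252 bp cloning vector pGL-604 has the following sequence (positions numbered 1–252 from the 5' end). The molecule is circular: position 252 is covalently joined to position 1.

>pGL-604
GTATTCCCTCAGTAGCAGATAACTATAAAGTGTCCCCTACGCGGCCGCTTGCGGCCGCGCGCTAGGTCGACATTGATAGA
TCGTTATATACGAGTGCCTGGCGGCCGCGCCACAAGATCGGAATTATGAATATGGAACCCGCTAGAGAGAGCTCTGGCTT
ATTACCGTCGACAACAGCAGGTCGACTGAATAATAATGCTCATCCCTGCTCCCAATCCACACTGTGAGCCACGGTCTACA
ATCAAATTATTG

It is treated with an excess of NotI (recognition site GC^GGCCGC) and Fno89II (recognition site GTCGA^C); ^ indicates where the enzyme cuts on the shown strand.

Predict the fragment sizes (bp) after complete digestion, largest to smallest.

NotI sites (GCGGCCGC) start at positions 41, 51, 101.
NotI cuts after base 2 of each site, so after positions 42, 52, 102.
Fno89II sites (GTCGAC) start at positions 66, 167, 181.
Fno89II cuts after base 5 of each site (before the last base), so after positions 70, 171, 185.
Combined cut positions: 42, 52, 70, 102, 171, 185.
Circular molecule, 6 cuts → 6 fragments:
  43–52 → 10 bp
  53–70 → 18 bp
  71–102 → 32 bp
  103–171 → 69 bp
  172–185 → 14 bp
  186–252 then 1–42 → 67 + 42 = 109 bp
Sorted largest to smallest: 109, 69, 32, 18, 14, 10 bp.

109, 69, 32, 18, 14, 10 bp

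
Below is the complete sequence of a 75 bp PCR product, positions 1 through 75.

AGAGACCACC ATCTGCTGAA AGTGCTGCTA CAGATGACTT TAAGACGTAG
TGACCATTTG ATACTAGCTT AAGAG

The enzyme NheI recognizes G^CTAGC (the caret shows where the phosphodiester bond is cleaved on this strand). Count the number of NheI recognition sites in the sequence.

0

No occurrence of GCTAGC is present in the sequence.
NheI does not cut: 0 sites.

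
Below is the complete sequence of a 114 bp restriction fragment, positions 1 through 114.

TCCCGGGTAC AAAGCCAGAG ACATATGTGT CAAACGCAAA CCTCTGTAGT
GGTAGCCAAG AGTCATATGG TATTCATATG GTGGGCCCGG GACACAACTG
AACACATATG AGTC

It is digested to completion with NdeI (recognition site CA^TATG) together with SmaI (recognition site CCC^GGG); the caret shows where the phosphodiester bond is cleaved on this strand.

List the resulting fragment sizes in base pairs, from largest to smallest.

NdeI sites (CATATG) start at positions 22, 64, 75, 105.
NdeI cuts after base 2 of each site, so after positions 23, 65, 76, 106.
SmaI sites (CCCGGG) start at positions 2, 86.
SmaI cuts after base 3 of each site, so after positions 4, 88.
Combined cut positions: 4, 23, 65, 76, 88, 106.
Linear molecule, 6 cuts → 7 fragments:
  1–4 → 4 bp
  5–23 → 19 bp
  24–65 → 42 bp
  66–76 → 11 bp
  77–88 → 12 bp
  89–106 → 18 bp
  107–114 → 8 bp
Sorted largest to smallest: 42, 19, 18, 12, 11, 8, 4 bp.

42, 19, 18, 12, 11, 8, 4 bp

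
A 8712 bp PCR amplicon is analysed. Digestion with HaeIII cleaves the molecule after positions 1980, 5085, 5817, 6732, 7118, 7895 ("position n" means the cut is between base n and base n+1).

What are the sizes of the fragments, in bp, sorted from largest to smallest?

3105, 1980, 915, 817, 777, 732, 386 bp

Linear molecule, 6 cuts → 7 fragments:
  1980 − 0 = 1980 bp
  5085 − 1980 = 3105 bp
  5817 − 5085 = 732 bp
  6732 − 5817 = 915 bp
  7118 − 6732 = 386 bp
  7895 − 7118 = 777 bp
  8712 − 7895 = 817 bp
Sorted largest to smallest: 3105, 1980, 915, 817, 777, 732, 386 bp.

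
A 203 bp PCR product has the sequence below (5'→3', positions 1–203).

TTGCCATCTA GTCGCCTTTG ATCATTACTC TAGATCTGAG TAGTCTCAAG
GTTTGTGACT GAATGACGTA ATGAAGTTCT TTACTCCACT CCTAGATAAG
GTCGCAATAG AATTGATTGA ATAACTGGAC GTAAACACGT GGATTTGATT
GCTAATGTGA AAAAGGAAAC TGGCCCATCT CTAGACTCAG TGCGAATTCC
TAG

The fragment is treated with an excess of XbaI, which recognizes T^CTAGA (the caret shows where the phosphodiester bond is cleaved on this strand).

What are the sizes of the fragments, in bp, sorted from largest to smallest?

XbaI sites (TCTAGA) start at positions 29, 180.
XbaI cuts after the first base of each site, so after positions 29, 180.
Linear molecule, 2 cuts → 3 fragments:
  1–29 → 29 bp
  30–180 → 151 bp
  181–203 → 23 bp
Sorted largest to smallest: 151, 29, 23 bp.

151, 29, 23 bp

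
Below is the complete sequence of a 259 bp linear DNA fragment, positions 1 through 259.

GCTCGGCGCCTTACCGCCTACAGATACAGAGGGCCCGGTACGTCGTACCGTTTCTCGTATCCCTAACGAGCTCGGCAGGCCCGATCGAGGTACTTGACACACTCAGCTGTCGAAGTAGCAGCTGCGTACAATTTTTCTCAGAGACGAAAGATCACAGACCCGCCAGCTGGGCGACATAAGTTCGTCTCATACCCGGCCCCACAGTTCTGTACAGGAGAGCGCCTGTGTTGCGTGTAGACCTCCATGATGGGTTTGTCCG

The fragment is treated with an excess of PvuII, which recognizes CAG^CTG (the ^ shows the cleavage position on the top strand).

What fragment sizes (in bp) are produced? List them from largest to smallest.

106, 93, 45, 15 bp

PvuII sites (CAGCTG) start at positions 104, 119, 164.
PvuII cuts after base 3 of each site, so after positions 106, 121, 166.
Linear molecule, 3 cuts → 4 fragments:
  1–106 → 106 bp
  107–121 → 15 bp
  122–166 → 45 bp
  167–259 → 93 bp
Sorted largest to smallest: 106, 93, 45, 15 bp.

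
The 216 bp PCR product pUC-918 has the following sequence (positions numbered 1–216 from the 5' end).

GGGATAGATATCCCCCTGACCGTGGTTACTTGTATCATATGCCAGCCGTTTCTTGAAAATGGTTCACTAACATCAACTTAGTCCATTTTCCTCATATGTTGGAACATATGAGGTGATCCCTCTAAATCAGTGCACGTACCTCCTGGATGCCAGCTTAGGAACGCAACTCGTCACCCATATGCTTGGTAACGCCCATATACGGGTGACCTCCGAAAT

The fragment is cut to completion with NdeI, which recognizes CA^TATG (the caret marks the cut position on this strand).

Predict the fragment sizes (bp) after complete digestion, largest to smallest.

NdeI sites (CATATG) start at positions 36, 93, 105, 176.
NdeI cuts after base 2 of each site, so after positions 37, 94, 106, 177.
Linear molecule, 4 cuts → 5 fragments:
  1–37 → 37 bp
  38–94 → 57 bp
  95–106 → 12 bp
  107–177 → 71 bp
  178–216 → 39 bp
Sorted largest to smallest: 71, 57, 39, 37, 12 bp.

71, 57, 39, 37, 12 bp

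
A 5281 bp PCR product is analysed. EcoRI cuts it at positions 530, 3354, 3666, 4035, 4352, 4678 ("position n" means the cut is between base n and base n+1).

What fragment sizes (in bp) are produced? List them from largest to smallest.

2824, 603, 530, 369, 326, 317, 312 bp

Linear molecule, 6 cuts → 7 fragments:
  530 − 0 = 530 bp
  3354 − 530 = 2824 bp
  3666 − 3354 = 312 bp
  4035 − 3666 = 369 bp
  4352 − 4035 = 317 bp
  4678 − 4352 = 326 bp
  5281 − 4678 = 603 bp
Sorted largest to smallest: 2824, 603, 530, 369, 326, 317, 312 bp.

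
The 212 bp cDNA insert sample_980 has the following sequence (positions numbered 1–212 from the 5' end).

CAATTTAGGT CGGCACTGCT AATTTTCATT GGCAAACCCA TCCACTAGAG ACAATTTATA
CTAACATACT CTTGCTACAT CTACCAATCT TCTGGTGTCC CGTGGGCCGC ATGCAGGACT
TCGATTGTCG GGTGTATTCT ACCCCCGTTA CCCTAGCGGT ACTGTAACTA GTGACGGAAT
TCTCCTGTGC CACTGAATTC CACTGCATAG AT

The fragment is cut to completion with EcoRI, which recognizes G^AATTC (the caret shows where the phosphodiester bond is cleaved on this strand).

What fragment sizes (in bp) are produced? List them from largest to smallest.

EcoRI sites (GAATTC) start at positions 177, 195.
EcoRI cuts after the first base of each site, so after positions 177, 195.
Linear molecule, 2 cuts → 3 fragments:
  1–177 → 177 bp
  178–195 → 18 bp
  196–212 → 17 bp
Sorted largest to smallest: 177, 18, 17 bp.

177, 18, 17 bp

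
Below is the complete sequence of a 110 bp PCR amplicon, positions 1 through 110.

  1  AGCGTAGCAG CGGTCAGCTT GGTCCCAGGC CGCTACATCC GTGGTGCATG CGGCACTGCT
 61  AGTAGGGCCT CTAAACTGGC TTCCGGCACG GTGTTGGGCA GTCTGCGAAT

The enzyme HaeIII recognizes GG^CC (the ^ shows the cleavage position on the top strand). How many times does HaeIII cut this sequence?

2

GGCC occurs starting at positions 28, 66.
HaeIII cuts at 2 sites.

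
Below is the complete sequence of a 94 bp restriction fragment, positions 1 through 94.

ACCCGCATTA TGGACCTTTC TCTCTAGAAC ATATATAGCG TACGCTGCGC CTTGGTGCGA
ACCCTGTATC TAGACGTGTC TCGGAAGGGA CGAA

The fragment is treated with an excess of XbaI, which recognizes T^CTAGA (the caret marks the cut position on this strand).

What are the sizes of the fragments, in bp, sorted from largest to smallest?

46, 25, 23 bp

XbaI sites (TCTAGA) start at positions 23, 69.
XbaI cuts after the first base of each site, so after positions 23, 69.
Linear molecule, 2 cuts → 3 fragments:
  1–23 → 23 bp
  24–69 → 46 bp
  70–94 → 25 bp
Sorted largest to smallest: 46, 25, 23 bp.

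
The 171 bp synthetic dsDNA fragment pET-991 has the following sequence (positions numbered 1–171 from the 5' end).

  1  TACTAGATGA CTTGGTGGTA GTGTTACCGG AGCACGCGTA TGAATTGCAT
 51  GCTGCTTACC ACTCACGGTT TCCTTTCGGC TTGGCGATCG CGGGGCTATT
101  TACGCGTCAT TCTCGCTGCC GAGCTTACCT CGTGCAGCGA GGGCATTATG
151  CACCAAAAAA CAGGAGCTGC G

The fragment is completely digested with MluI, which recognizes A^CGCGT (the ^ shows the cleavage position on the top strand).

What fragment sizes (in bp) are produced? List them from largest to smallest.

MluI sites (ACGCGT) start at positions 34, 102.
MluI cuts after the first base of each site, so after positions 34, 102.
Linear molecule, 2 cuts → 3 fragments:
  1–34 → 34 bp
  35–102 → 68 bp
  103–171 → 69 bp
Sorted largest to smallest: 69, 68, 34 bp.

69, 68, 34 bp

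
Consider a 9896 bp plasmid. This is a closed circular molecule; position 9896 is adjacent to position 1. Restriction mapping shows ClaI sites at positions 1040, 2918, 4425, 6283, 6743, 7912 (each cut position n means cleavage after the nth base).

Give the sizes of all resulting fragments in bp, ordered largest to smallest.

Circular molecule, 6 cuts → 6 fragments:
  2918 − 1040 = 1878 bp
  4425 − 2918 = 1507 bp
  6283 − 4425 = 1858 bp
  6743 − 6283 = 460 bp
  7912 − 6743 = 1169 bp
  wrap: 9896 − 7912 + 1040 = 3024 bp
Sorted largest to smallest: 3024, 1878, 1858, 1507, 1169, 460 bp.

3024, 1878, 1858, 1507, 1169, 460 bp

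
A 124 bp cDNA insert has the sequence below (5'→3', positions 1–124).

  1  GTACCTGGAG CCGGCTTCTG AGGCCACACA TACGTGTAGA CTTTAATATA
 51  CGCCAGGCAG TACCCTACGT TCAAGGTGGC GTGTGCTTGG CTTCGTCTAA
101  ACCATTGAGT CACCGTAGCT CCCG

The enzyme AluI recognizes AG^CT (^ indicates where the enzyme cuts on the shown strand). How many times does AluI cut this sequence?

1

AGCT occurs starting at position 117.
AluI cuts at 1 site.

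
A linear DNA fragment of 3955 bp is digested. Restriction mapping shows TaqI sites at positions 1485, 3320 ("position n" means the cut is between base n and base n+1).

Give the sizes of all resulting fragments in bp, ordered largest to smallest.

Linear molecule, 2 cuts → 3 fragments:
  1485 − 0 = 1485 bp
  3320 − 1485 = 1835 bp
  3955 − 3320 = 635 bp
Sorted largest to smallest: 1835, 1485, 635 bp.

1835, 1485, 635 bp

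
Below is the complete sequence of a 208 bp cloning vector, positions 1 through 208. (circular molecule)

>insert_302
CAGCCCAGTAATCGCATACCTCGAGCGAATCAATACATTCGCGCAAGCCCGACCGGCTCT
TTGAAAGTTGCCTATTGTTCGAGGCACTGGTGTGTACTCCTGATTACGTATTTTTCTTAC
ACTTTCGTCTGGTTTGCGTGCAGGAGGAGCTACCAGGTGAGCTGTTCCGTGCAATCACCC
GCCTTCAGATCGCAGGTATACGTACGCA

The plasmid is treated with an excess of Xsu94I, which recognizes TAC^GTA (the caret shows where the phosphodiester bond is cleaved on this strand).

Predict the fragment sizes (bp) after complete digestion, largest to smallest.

114, 94 bp

Xsu94I sites (TACGTA) start at positions 105, 199.
Xsu94I cuts after base 3 of each site, so after positions 107, 201.
Circular molecule, 2 cuts → 2 fragments:
  108–201 → 94 bp
  202–208 then 1–107 → 7 + 107 = 114 bp
Sorted largest to smallest: 114, 94 bp.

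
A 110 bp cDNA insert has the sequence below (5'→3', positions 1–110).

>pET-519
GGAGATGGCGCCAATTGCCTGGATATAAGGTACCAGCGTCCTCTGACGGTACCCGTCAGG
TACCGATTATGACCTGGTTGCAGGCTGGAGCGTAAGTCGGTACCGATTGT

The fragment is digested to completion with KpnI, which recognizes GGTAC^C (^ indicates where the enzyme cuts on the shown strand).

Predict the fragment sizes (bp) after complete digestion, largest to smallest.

40, 33, 19, 11, 7 bp

KpnI sites (GGTACC) start at positions 29, 48, 59, 99.
KpnI cuts after base 5 of each site (before the last base), so after positions 33, 52, 63, 103.
Linear molecule, 4 cuts → 5 fragments:
  1–33 → 33 bp
  34–52 → 19 bp
  53–63 → 11 bp
  64–103 → 40 bp
  104–110 → 7 bp
Sorted largest to smallest: 40, 33, 19, 11, 7 bp.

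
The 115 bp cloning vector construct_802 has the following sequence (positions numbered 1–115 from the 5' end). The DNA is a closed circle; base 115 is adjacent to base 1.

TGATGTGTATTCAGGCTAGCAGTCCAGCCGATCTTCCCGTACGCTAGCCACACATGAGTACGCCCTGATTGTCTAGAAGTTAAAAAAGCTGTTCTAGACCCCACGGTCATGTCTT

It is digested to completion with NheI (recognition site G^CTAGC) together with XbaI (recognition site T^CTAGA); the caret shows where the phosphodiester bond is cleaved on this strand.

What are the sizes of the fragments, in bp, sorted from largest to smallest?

37, 29, 28, 21 bp

NheI sites (GCTAGC) start at positions 15, 43.
NheI cuts after the first base of each site, so after positions 15, 43.
XbaI sites (TCTAGA) start at positions 72, 93.
XbaI cuts after the first base of each site, so after positions 72, 93.
Combined cut positions: 15, 43, 72, 93.
Circular molecule, 4 cuts → 4 fragments:
  16–43 → 28 bp
  44–72 → 29 bp
  73–93 → 21 bp
  94–115 then 1–15 → 22 + 15 = 37 bp
Sorted largest to smallest: 37, 29, 28, 21 bp.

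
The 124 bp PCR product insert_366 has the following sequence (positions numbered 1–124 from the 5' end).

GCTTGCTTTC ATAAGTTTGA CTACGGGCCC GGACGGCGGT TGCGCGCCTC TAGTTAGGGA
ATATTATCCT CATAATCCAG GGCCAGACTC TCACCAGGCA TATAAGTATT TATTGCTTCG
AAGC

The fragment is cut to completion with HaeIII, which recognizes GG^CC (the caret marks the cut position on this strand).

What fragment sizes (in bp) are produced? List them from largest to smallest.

55, 42, 27 bp

HaeIII sites (GGCC) start at positions 26, 81.
HaeIII cuts after base 2 of each site, so after positions 27, 82.
Linear molecule, 2 cuts → 3 fragments:
  1–27 → 27 bp
  28–82 → 55 bp
  83–124 → 42 bp
Sorted largest to smallest: 55, 42, 27 bp.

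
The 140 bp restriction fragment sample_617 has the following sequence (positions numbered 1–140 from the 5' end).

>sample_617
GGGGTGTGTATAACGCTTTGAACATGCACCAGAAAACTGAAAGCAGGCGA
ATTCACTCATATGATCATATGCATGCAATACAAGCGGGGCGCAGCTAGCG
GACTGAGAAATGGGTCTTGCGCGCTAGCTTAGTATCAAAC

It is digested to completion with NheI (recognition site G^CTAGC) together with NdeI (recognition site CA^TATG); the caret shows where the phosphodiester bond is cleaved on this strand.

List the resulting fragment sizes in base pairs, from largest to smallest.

59, 29, 27, 17, 8 bp

NheI sites (GCTAGC) start at positions 94, 123.
NheI cuts after the first base of each site, so after positions 94, 123.
NdeI sites (CATATG) start at positions 58, 66.
NdeI cuts after base 2 of each site, so after positions 59, 67.
Combined cut positions: 59, 67, 94, 123.
Linear molecule, 4 cuts → 5 fragments:
  1–59 → 59 bp
  60–67 → 8 bp
  68–94 → 27 bp
  95–123 → 29 bp
  124–140 → 17 bp
Sorted largest to smallest: 59, 29, 27, 17, 8 bp.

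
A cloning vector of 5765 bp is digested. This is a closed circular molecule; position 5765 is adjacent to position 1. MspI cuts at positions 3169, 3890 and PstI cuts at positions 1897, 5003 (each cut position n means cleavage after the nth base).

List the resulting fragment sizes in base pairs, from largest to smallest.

Combined cut positions (sorted): 1897, 3169, 3890, 5003.
Circular molecule, 4 cuts → 4 fragments:
  3169 − 1897 = 1272 bp
  3890 − 3169 = 721 bp
  5003 − 3890 = 1113 bp
  wrap: 5765 − 5003 + 1897 = 2659 bp
Sorted largest to smallest: 2659, 1272, 1113, 721 bp.

2659, 1272, 1113, 721 bp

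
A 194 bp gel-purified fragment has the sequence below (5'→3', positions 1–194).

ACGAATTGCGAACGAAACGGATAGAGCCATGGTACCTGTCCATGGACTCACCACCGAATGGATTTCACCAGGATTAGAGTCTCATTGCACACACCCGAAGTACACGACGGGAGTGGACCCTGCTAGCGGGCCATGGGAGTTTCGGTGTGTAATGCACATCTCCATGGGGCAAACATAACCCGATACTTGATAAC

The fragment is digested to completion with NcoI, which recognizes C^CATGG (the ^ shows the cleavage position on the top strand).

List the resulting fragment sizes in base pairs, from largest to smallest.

NcoI sites (CCATGG) start at positions 27, 40, 131, 162.
NcoI cuts after the first base of each site, so after positions 27, 40, 131, 162.
Linear molecule, 4 cuts → 5 fragments:
  1–27 → 27 bp
  28–40 → 13 bp
  41–131 → 91 bp
  132–162 → 31 bp
  163–194 → 32 bp
Sorted largest to smallest: 91, 32, 31, 27, 13 bp.

91, 32, 31, 27, 13 bp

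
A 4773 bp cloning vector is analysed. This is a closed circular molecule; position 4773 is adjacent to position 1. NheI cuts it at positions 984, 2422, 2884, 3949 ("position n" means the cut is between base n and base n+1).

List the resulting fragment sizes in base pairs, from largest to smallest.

Circular molecule, 4 cuts → 4 fragments:
  2422 − 984 = 1438 bp
  2884 − 2422 = 462 bp
  3949 − 2884 = 1065 bp
  wrap: 4773 − 3949 + 984 = 1808 bp
Sorted largest to smallest: 1808, 1438, 1065, 462 bp.

1808, 1438, 1065, 462 bp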